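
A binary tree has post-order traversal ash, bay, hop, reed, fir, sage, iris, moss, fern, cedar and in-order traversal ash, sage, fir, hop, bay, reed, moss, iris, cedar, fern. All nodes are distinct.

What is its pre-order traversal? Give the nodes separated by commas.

cedar, moss, sage, ash, fir, reed, hop, bay, iris, fern

The last element of post-order is the root; it splits in-order into left and right subtrees.
Root cedar: left subtree has 8 nodes {ash, sage, fir, hop, bay, reed, moss, iris}, right has 1 {fern}.
  Root moss: left subtree has 6 nodes {ash, sage, fir, hop, bay, reed}, right has 1 {iris}.
    Root sage: left subtree has 1 node {ash}, right has 4 {fir, hop, bay, reed}.
      Root fir: left subtree has 0 nodes { }, right has 3 {hop, bay, reed}.
        Root reed: left subtree has 2 nodes {hop, bay}, right has 0 { }.
          Root hop: left subtree has 0 nodes { }, right has 1 {bay}.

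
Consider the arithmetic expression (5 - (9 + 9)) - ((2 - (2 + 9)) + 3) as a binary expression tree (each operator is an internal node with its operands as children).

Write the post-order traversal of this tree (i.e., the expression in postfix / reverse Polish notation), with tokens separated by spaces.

Post-order on an expression tree gives postfix notation: for each operator, emit left operand, right operand, then the operator.

5 9 9 + - 2 2 9 + - 3 + -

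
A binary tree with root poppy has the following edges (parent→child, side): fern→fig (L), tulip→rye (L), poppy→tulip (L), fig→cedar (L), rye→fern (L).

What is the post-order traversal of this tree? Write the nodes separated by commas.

Post-order visits the left subtree, then the right subtree, then the node.
At poppy: go left to tulip.
  At tulip: go left to rye.
    At rye: go left to fern.
      At fern: go left to fig.
        At fig: go left to cedar.
          cedar is a leaf — visit cedar.
        At fig: no right child.
        Visit fig.
      At fern: no right child.
      Visit fern.
    At rye: no right child.
    Visit rye.
  At tulip: no right child.
  Visit tulip.
At poppy: no right child.
Visit poppy.

cedar, fig, fern, rye, tulip, poppy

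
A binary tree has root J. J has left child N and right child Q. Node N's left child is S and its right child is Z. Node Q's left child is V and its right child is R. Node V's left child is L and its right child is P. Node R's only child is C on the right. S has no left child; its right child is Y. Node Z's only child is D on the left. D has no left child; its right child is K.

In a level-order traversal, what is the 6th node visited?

Level-order visits nodes level by level from the root, left to right within each level.
Level 0: J
Level 1: N, Q
Level 2: S, Z, V, R
Level 3: Y, D, L, P, C
Level 4: K
Full level-order sequence: J, N, Q, S, Z, V, R, Y, D, L, P, C, K.

V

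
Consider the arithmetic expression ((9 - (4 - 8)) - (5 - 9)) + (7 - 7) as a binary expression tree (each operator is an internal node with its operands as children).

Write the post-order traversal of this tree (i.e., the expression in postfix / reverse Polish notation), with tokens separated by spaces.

9 4 8 - - 5 9 - - 7 7 - +

Post-order on an expression tree gives postfix notation: for each operator, emit left operand, right operand, then the operator.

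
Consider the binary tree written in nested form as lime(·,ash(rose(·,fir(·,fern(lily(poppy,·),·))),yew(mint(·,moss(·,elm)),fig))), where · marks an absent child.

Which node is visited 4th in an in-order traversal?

In-order visits the left subtree, then the node, then the right subtree.
At lime: no left child.
Visit lime.
At lime: go right to ash.
  At ash: go left to rose.
    At rose: no left child.
    Visit rose.
    At rose: go right to fir.
      At fir: no left child.
      Visit fir.
      At fir: go right to fern.
        At fern: go left to lily.
          At lily: go left to poppy.
            poppy is a leaf — visit poppy.
          Visit lily.
          At lily: no right child.
        Visit fern.
        At fern: no right child.
  Visit ash.
  At ash: go right to yew.
    At yew: go left to mint.
      At mint: no left child.
      Visit mint.
      At mint: go right to moss.
        At moss: no left child.
        Visit moss.
        At moss: go right to elm.
          elm is a leaf — visit elm.
    Visit yew.
    At yew: go right to fig.
      fig is a leaf — visit fig.
Full in-order sequence: lime, rose, fir, poppy, lily, fern, ash, mint, moss, elm, yew, fig.

poppy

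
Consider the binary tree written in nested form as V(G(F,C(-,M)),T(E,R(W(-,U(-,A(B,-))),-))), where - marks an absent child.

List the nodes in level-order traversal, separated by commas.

Level-order visits nodes level by level from the root, left to right within each level.
Level 0: V
Level 1: G, T
Level 2: F, C, E, R
Level 3: M, W
Level 4: U
Level 5: A
Level 6: B

V, G, T, F, C, E, R, M, W, U, A, B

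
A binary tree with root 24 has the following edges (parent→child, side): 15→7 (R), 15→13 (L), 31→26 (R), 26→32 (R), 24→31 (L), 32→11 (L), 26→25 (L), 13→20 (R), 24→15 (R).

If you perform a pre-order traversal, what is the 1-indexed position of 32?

Pre-order visits the node, then its left subtree, then its right subtree.
Visit 24.
At 24: go left to 31.
  Visit 31.
  At 31: no left child.
  At 31: go right to 26.
    Visit 26.
    At 26: go left to 25.
      25 is a leaf — visit 25.
    At 26: go right to 32.
      Visit 32.
      At 32: go left to 11.
        11 is a leaf — visit 11.
      At 32: no right child.
At 24: go right to 15.
  Visit 15.
  At 15: go left to 13.
    Visit 13.
    At 13: no left child.
    At 13: go right to 20.
      20 is a leaf — visit 20.
  At 15: go right to 7.
    7 is a leaf — visit 7.
Full pre-order sequence: 24, 31, 26, 25, 32, 11, 15, 13, 20, 7.

5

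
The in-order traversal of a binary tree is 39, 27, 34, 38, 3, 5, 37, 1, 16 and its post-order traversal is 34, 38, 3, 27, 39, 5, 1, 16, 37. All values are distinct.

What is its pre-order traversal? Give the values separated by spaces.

The last element of post-order is the root; it splits in-order into left and right subtrees.
Root 37: left subtree has 6 nodes {39, 27, 34, 38, 3, 5}, right has 2 {1, 16}.
  Root 5: left subtree has 5 nodes {39, 27, 34, 38, 3}, right has 0 { }.
    Root 39: left subtree has 0 nodes { }, right has 4 {27, 34, 38, 3}.
      Root 27: left subtree has 0 nodes { }, right has 3 {34, 38, 3}.
        Root 3: left subtree has 2 nodes {34, 38}, right has 0 { }.
          Root 38: left subtree has 1 node {34}, right has 0 { }.
  Root 16: left subtree has 1 node {1}, right has 0 { }.

37 5 39 27 3 38 34 16 1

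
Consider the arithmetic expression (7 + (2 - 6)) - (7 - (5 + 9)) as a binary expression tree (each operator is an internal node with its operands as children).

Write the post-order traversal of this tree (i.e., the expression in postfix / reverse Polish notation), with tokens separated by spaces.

Post-order on an expression tree gives postfix notation: for each operator, emit left operand, right operand, then the operator.

7 2 6 - + 7 5 9 + - -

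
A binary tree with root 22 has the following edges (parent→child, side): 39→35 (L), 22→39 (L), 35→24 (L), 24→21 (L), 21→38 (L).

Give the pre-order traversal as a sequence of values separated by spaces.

Pre-order visits the node, then its left subtree, then its right subtree.
Visit 22.
At 22: go left to 39.
  Visit 39.
  At 39: go left to 35.
    Visit 35.
    At 35: go left to 24.
      Visit 24.
      At 24: go left to 21.
        Visit 21.
        At 21: go left to 38.
          38 is a leaf — visit 38.
        At 21: no right child.
      At 24: no right child.
    At 35: no right child.
  At 39: no right child.
At 22: no right child.

22 39 35 24 21 38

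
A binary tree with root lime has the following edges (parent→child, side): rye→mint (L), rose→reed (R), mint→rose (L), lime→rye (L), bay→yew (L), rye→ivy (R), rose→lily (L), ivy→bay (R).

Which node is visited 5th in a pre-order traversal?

lily

Pre-order visits the node, then its left subtree, then its right subtree.
Visit lime.
At lime: go left to rye.
  Visit rye.
  At rye: go left to mint.
    Visit mint.
    At mint: go left to rose.
      Visit rose.
      At rose: go left to lily.
        lily is a leaf — visit lily.
      At rose: go right to reed.
        reed is a leaf — visit reed.
    At mint: no right child.
  At rye: go right to ivy.
    Visit ivy.
    At ivy: no left child.
    At ivy: go right to bay.
      Visit bay.
      At bay: go left to yew.
        yew is a leaf — visit yew.
      At bay: no right child.
At lime: no right child.
Full pre-order sequence: lime, rye, mint, rose, lily, reed, ivy, bay, yew.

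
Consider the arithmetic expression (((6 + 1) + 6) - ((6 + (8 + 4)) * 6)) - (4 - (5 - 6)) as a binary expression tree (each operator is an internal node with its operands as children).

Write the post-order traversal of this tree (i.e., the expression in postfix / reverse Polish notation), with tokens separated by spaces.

Post-order on an expression tree gives postfix notation: for each operator, emit left operand, right operand, then the operator.

6 1 + 6 + 6 8 4 + + 6 * - 4 5 6 - - -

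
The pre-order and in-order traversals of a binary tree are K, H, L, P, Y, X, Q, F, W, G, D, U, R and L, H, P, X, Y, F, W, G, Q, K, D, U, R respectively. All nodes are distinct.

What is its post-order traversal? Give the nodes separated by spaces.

The first element of pre-order is the root; it splits in-order into left and right subtrees.
Root K: left subtree has 9 nodes {L, H, P, X, Y, F, W, G, Q}, right has 3 {D, U, R}.
  Root H: left subtree has 1 node {L}, right has 7 {P, X, Y, F, W, G, Q}.
    Root P: left subtree has 0 nodes { }, right has 6 {X, Y, F, W, G, Q}.
      Root Y: left subtree has 1 node {X}, right has 4 {F, W, G, Q}.
        Root Q: left subtree has 3 nodes {F, W, G}, right has 0 { }.
          Root F: left subtree has 0 nodes { }, right has 2 {W, G}.
            Root W: left subtree has 0 nodes { }, right has 1 {G}.
  Root D: left subtree has 0 nodes { }, right has 2 {U, R}.
    Root U: left subtree has 0 nodes { }, right has 1 {R}.

L X G W F Q Y P H R U D K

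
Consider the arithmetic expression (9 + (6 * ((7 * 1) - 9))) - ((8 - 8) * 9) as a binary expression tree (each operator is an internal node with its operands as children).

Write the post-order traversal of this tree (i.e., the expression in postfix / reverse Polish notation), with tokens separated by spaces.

9 6 7 1 * 9 - * + 8 8 - 9 * -

Post-order on an expression tree gives postfix notation: for each operator, emit left operand, right operand, then the operator.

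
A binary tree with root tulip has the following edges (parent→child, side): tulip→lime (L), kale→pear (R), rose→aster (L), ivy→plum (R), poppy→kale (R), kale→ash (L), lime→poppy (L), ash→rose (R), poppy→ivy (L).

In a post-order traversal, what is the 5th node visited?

Post-order visits the left subtree, then the right subtree, then the node.
At tulip: go left to lime.
  At lime: go left to poppy.
    At poppy: go left to ivy.
      At ivy: no left child.
      At ivy: go right to plum.
        plum is a leaf — visit plum.
      Visit ivy.
    At poppy: go right to kale.
      At kale: go left to ash.
        At ash: no left child.
        At ash: go right to rose.
          At rose: go left to aster.
            aster is a leaf — visit aster.
          At rose: no right child.
          Visit rose.
        Visit ash.
      At kale: go right to pear.
        pear is a leaf — visit pear.
      Visit kale.
    Visit poppy.
  At lime: no right child.
  Visit lime.
At tulip: no right child.
Visit tulip.
Full post-order sequence: plum, ivy, aster, rose, ash, pear, kale, poppy, lime, tulip.

ash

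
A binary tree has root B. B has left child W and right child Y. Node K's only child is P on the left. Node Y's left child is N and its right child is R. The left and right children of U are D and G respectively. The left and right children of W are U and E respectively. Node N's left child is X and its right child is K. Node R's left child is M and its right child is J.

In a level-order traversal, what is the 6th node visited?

N

Level-order visits nodes level by level from the root, left to right within each level.
Level 0: B
Level 1: W, Y
Level 2: U, E, N, R
Level 3: D, G, X, K, M, J
Level 4: P
Full level-order sequence: B, W, Y, U, E, N, R, D, G, X, K, M, J, P.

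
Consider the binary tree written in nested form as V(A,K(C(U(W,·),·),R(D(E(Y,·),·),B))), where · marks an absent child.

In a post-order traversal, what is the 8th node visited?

Post-order visits the left subtree, then the right subtree, then the node.
At V: go left to A.
  A is a leaf — visit A.
At V: go right to K.
  At K: go left to C.
    At C: go left to U.
      At U: go left to W.
        W is a leaf — visit W.
      At U: no right child.
      Visit U.
    At C: no right child.
    Visit C.
  At K: go right to R.
    At R: go left to D.
      At D: go left to E.
        At E: go left to Y.
          Y is a leaf — visit Y.
        At E: no right child.
        Visit E.
      At D: no right child.
      Visit D.
    At R: go right to B.
      B is a leaf — visit B.
    Visit R.
  Visit K.
Visit V.
Full post-order sequence: A, W, U, C, Y, E, D, B, R, K, V.

B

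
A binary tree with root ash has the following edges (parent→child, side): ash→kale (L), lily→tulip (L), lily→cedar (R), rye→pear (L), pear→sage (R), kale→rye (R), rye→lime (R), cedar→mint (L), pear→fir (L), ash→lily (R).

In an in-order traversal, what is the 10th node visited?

In-order visits the left subtree, then the node, then the right subtree.
At ash: go left to kale.
  At kale: no left child.
  Visit kale.
  At kale: go right to rye.
    At rye: go left to pear.
      At pear: go left to fir.
        fir is a leaf — visit fir.
      Visit pear.
      At pear: go right to sage.
        sage is a leaf — visit sage.
    Visit rye.
    At rye: go right to lime.
      lime is a leaf — visit lime.
Visit ash.
At ash: go right to lily.
  At lily: go left to tulip.
    tulip is a leaf — visit tulip.
  Visit lily.
  At lily: go right to cedar.
    At cedar: go left to mint.
      mint is a leaf — visit mint.
    Visit cedar.
    At cedar: no right child.
Full in-order sequence: kale, fir, pear, sage, rye, lime, ash, tulip, lily, mint, cedar.

mint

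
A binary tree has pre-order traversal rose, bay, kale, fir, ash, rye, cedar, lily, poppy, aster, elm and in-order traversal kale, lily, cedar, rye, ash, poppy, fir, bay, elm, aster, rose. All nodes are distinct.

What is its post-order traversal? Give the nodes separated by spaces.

lily cedar rye poppy ash fir kale elm aster bay rose

The first element of pre-order is the root; it splits in-order into left and right subtrees.
Root rose: left subtree has 10 nodes {kale, lily, cedar, rye, ash, poppy, fir, bay, elm, aster}, right has 0 { }.
  Root bay: left subtree has 7 nodes {kale, lily, cedar, rye, ash, poppy, fir}, right has 2 {elm, aster}.
    Root kale: left subtree has 0 nodes { }, right has 6 {lily, cedar, rye, ash, poppy, fir}.
      Root fir: left subtree has 5 nodes {lily, cedar, rye, ash, poppy}, right has 0 { }.
        Root ash: left subtree has 3 nodes {lily, cedar, rye}, right has 1 {poppy}.
          Root rye: left subtree has 2 nodes {lily, cedar}, right has 0 { }.
            Root cedar: left subtree has 1 node {lily}, right has 0 { }.
    Root aster: left subtree has 1 node {elm}, right has 0 { }.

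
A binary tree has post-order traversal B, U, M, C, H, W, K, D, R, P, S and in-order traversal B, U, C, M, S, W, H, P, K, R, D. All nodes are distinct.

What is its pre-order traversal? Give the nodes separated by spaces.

The last element of post-order is the root; it splits in-order into left and right subtrees.
Root S: left subtree has 4 nodes {B, U, C, M}, right has 6 {W, H, P, K, R, D}.
  Root C: left subtree has 2 nodes {B, U}, right has 1 {M}.
    Root U: left subtree has 1 node {B}, right has 0 { }.
  Root P: left subtree has 2 nodes {W, H}, right has 3 {K, R, D}.
    Root W: left subtree has 0 nodes { }, right has 1 {H}.
    Root R: left subtree has 1 node {K}, right has 1 {D}.

S C U B M P W H R K D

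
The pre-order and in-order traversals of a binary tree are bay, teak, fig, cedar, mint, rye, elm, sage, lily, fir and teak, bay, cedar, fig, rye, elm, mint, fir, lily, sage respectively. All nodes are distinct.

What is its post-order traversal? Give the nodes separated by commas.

The first element of pre-order is the root; it splits in-order into left and right subtrees.
Root bay: left subtree has 1 node {teak}, right has 8 {cedar, fig, rye, elm, mint, fir, lily, sage}.
  Root fig: left subtree has 1 node {cedar}, right has 6 {rye, elm, mint, fir, lily, sage}.
    Root mint: left subtree has 2 nodes {rye, elm}, right has 3 {fir, lily, sage}.
      Root rye: left subtree has 0 nodes { }, right has 1 {elm}.
      Root sage: left subtree has 2 nodes {fir, lily}, right has 0 { }.
        Root lily: left subtree has 1 node {fir}, right has 0 { }.

teak, cedar, elm, rye, fir, lily, sage, mint, fig, bay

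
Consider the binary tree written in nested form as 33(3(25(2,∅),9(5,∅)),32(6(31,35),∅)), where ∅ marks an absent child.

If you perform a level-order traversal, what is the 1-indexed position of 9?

Level-order visits nodes level by level from the root, left to right within each level.
Level 0: 33
Level 1: 3, 32
Level 2: 25, 9, 6
Level 3: 2, 5, 31, 35
Full level-order sequence: 33, 3, 32, 25, 9, 6, 2, 5, 31, 35.

5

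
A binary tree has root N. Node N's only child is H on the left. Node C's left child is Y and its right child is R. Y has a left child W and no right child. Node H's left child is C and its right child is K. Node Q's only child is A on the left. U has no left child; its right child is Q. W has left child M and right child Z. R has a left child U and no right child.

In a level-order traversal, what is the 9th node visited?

Level-order visits nodes level by level from the root, left to right within each level.
Level 0: N
Level 1: H
Level 2: C, K
Level 3: Y, R
Level 4: W, U
Level 5: M, Z, Q
Level 6: A
Full level-order sequence: N, H, C, K, Y, R, W, U, M, Z, Q, A.

M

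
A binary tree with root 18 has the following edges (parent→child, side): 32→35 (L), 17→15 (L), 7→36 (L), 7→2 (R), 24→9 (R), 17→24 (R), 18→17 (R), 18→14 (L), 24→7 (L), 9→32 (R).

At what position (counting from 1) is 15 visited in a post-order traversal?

2

Post-order visits the left subtree, then the right subtree, then the node.
At 18: go left to 14.
  14 is a leaf — visit 14.
At 18: go right to 17.
  At 17: go left to 15.
    15 is a leaf — visit 15.
  At 17: go right to 24.
    At 24: go left to 7.
      At 7: go left to 36.
        36 is a leaf — visit 36.
      At 7: go right to 2.
        2 is a leaf — visit 2.
      Visit 7.
    At 24: go right to 9.
      At 9: no left child.
      At 9: go right to 32.
        At 32: go left to 35.
          35 is a leaf — visit 35.
        At 32: no right child.
        Visit 32.
      Visit 9.
    Visit 24.
  Visit 17.
Visit 18.
Full post-order sequence: 14, 15, 36, 2, 7, 35, 32, 9, 24, 17, 18.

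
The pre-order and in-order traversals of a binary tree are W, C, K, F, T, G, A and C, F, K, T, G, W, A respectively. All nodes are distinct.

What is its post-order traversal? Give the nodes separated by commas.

F, G, T, K, C, A, W

The first element of pre-order is the root; it splits in-order into left and right subtrees.
Root W: left subtree has 5 nodes {C, F, K, T, G}, right has 1 {A}.
  Root C: left subtree has 0 nodes { }, right has 4 {F, K, T, G}.
    Root K: left subtree has 1 node {F}, right has 2 {T, G}.
      Root T: left subtree has 0 nodes { }, right has 1 {G}.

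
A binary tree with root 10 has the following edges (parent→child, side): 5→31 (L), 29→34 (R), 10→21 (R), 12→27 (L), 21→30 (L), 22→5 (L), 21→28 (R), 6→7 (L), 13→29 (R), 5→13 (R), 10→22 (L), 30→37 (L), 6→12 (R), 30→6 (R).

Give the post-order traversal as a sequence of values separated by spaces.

Post-order visits the left subtree, then the right subtree, then the node.
At 10: go left to 22.
  At 22: go left to 5.
    At 5: go left to 31.
      31 is a leaf — visit 31.
    At 5: go right to 13.
      At 13: no left child.
      At 13: go right to 29.
        At 29: no left child.
        At 29: go right to 34.
          34 is a leaf — visit 34.
        Visit 29.
      Visit 13.
    Visit 5.
  At 22: no right child.
  Visit 22.
At 10: go right to 21.
  At 21: go left to 30.
    At 30: go left to 37.
      37 is a leaf — visit 37.
    At 30: go right to 6.
      At 6: go left to 7.
        7 is a leaf — visit 7.
      At 6: go right to 12.
        At 12: go left to 27.
          27 is a leaf — visit 27.
        At 12: no right child.
        Visit 12.
      Visit 6.
    Visit 30.
  At 21: go right to 28.
    28 is a leaf — visit 28.
  Visit 21.
Visit 10.

31 34 29 13 5 22 37 7 27 12 6 30 28 21 10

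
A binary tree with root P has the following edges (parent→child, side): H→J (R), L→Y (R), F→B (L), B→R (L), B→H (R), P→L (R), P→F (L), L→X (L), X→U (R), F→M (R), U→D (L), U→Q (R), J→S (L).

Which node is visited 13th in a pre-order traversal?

Pre-order visits the node, then its left subtree, then its right subtree.
Visit P.
At P: go left to F.
  Visit F.
  At F: go left to B.
    Visit B.
    At B: go left to R.
      R is a leaf — visit R.
    At B: go right to H.
      Visit H.
      At H: no left child.
      At H: go right to J.
        Visit J.
        At J: go left to S.
          S is a leaf — visit S.
        At J: no right child.
  At F: go right to M.
    M is a leaf — visit M.
At P: go right to L.
  Visit L.
  At L: go left to X.
    Visit X.
    At X: no left child.
    At X: go right to U.
      Visit U.
      At U: go left to D.
        D is a leaf — visit D.
      At U: go right to Q.
        Q is a leaf — visit Q.
  At L: go right to Y.
    Y is a leaf — visit Y.
Full pre-order sequence: P, F, B, R, H, J, S, M, L, X, U, D, Q, Y.

Q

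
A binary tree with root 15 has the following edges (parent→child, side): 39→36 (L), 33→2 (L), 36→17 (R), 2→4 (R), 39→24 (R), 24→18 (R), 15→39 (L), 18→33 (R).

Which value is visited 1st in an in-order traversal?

In-order visits the left subtree, then the node, then the right subtree.
At 15: go left to 39.
  At 39: go left to 36.
    At 36: no left child.
    Visit 36.
    At 36: go right to 17.
      17 is a leaf — visit 17.
  Visit 39.
  At 39: go right to 24.
    At 24: no left child.
    Visit 24.
    At 24: go right to 18.
      At 18: no left child.
      Visit 18.
      At 18: go right to 33.
        At 33: go left to 2.
          At 2: no left child.
          Visit 2.
          At 2: go right to 4.
            4 is a leaf — visit 4.
        Visit 33.
        At 33: no right child.
Visit 15.
At 15: no right child.
Full in-order sequence: 36, 17, 39, 24, 18, 2, 4, 33, 15.

36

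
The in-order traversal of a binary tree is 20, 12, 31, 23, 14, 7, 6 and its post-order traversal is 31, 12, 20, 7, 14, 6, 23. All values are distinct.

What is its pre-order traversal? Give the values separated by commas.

The last element of post-order is the root; it splits in-order into left and right subtrees.
Root 23: left subtree has 3 nodes {20, 12, 31}, right has 3 {14, 7, 6}.
  Root 20: left subtree has 0 nodes { }, right has 2 {12, 31}.
    Root 12: left subtree has 0 nodes { }, right has 1 {31}.
  Root 6: left subtree has 2 nodes {14, 7}, right has 0 { }.
    Root 14: left subtree has 0 nodes { }, right has 1 {7}.

23, 20, 12, 31, 6, 14, 7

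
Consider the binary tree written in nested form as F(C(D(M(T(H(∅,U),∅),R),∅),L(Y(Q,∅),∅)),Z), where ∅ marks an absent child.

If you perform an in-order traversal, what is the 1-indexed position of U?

2

In-order visits the left subtree, then the node, then the right subtree.
At F: go left to C.
  At C: go left to D.
    At D: go left to M.
      At M: go left to T.
        At T: go left to H.
          At H: no left child.
          Visit H.
          At H: go right to U.
            U is a leaf — visit U.
        Visit T.
        At T: no right child.
      Visit M.
      At M: go right to R.
        R is a leaf — visit R.
    Visit D.
    At D: no right child.
  Visit C.
  At C: go right to L.
    At L: go left to Y.
      At Y: go left to Q.
        Q is a leaf — visit Q.
      Visit Y.
      At Y: no right child.
    Visit L.
    At L: no right child.
Visit F.
At F: go right to Z.
  Z is a leaf — visit Z.
Full in-order sequence: H, U, T, M, R, D, C, Q, Y, L, F, Z.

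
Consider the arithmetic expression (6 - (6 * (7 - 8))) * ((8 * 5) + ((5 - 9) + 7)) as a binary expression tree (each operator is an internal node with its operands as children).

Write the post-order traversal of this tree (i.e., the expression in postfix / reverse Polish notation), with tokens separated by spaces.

Post-order on an expression tree gives postfix notation: for each operator, emit left operand, right operand, then the operator.

6 6 7 8 - * - 8 5 * 5 9 - 7 + + *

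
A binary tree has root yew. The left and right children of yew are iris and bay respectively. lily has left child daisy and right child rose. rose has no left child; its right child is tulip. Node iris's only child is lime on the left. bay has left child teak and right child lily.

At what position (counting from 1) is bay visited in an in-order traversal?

5

In-order visits the left subtree, then the node, then the right subtree.
At yew: go left to iris.
  At iris: go left to lime.
    lime is a leaf — visit lime.
  Visit iris.
  At iris: no right child.
Visit yew.
At yew: go right to bay.
  At bay: go left to teak.
    teak is a leaf — visit teak.
  Visit bay.
  At bay: go right to lily.
    At lily: go left to daisy.
      daisy is a leaf — visit daisy.
    Visit lily.
    At lily: go right to rose.
      At rose: no left child.
      Visit rose.
      At rose: go right to tulip.
        tulip is a leaf — visit tulip.
Full in-order sequence: lime, iris, yew, teak, bay, daisy, lily, rose, tulip.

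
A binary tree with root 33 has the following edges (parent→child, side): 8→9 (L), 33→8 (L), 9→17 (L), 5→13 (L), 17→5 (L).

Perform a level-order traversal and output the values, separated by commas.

33, 8, 9, 17, 5, 13

Level-order visits nodes level by level from the root, left to right within each level.
Level 0: 33
Level 1: 8
Level 2: 9
Level 3: 17
Level 4: 5
Level 5: 13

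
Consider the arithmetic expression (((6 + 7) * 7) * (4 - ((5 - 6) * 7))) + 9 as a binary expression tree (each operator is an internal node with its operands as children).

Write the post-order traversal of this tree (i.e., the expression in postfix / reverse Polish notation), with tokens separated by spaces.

Post-order on an expression tree gives postfix notation: for each operator, emit left operand, right operand, then the operator.

6 7 + 7 * 4 5 6 - 7 * - * 9 +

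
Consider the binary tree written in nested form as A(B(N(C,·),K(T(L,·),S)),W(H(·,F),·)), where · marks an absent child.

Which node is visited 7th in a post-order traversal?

B

Post-order visits the left subtree, then the right subtree, then the node.
At A: go left to B.
  At B: go left to N.
    At N: go left to C.
      C is a leaf — visit C.
    At N: no right child.
    Visit N.
  At B: go right to K.
    At K: go left to T.
      At T: go left to L.
        L is a leaf — visit L.
      At T: no right child.
      Visit T.
    At K: go right to S.
      S is a leaf — visit S.
    Visit K.
  Visit B.
At A: go right to W.
  At W: go left to H.
    At H: no left child.
    At H: go right to F.
      F is a leaf — visit F.
    Visit H.
  At W: no right child.
  Visit W.
Visit A.
Full post-order sequence: C, N, L, T, S, K, B, F, H, W, A.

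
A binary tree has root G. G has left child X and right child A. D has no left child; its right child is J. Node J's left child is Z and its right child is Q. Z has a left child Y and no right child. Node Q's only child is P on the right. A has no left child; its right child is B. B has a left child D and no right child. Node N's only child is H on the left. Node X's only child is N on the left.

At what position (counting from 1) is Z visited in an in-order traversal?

8

In-order visits the left subtree, then the node, then the right subtree.
At G: go left to X.
  At X: go left to N.
    At N: go left to H.
      H is a leaf — visit H.
    Visit N.
    At N: no right child.
  Visit X.
  At X: no right child.
Visit G.
At G: go right to A.
  At A: no left child.
  Visit A.
  At A: go right to B.
    At B: go left to D.
      At D: no left child.
      Visit D.
      At D: go right to J.
        At J: go left to Z.
          At Z: go left to Y.
            Y is a leaf — visit Y.
          Visit Z.
          At Z: no right child.
        Visit J.
        At J: go right to Q.
          At Q: no left child.
          Visit Q.
          At Q: go right to P.
            P is a leaf — visit P.
    Visit B.
    At B: no right child.
Full in-order sequence: H, N, X, G, A, D, Y, Z, J, Q, P, B.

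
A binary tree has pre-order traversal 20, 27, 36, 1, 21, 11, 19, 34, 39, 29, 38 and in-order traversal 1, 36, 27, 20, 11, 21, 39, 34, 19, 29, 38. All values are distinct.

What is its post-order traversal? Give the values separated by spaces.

1 36 27 11 39 34 38 29 19 21 20

The first element of pre-order is the root; it splits in-order into left and right subtrees.
Root 20: left subtree has 3 nodes {1, 36, 27}, right has 7 {11, 21, 39, 34, 19, 29, 38}.
  Root 27: left subtree has 2 nodes {1, 36}, right has 0 { }.
    Root 36: left subtree has 1 node {1}, right has 0 { }.
  Root 21: left subtree has 1 node {11}, right has 5 {39, 34, 19, 29, 38}.
    Root 19: left subtree has 2 nodes {39, 34}, right has 2 {29, 38}.
      Root 34: left subtree has 1 node {39}, right has 0 { }.
      Root 29: left subtree has 0 nodes { }, right has 1 {38}.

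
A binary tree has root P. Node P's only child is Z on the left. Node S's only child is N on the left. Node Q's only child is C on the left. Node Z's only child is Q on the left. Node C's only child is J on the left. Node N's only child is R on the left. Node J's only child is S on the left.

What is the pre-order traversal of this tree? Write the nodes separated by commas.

P, Z, Q, C, J, S, N, R

Pre-order visits the node, then its left subtree, then its right subtree.
Visit P.
At P: go left to Z.
  Visit Z.
  At Z: go left to Q.
    Visit Q.
    At Q: go left to C.
      Visit C.
      At C: go left to J.
        Visit J.
        At J: go left to S.
          Visit S.
          At S: go left to N.
            Visit N.
            At N: go left to R.
              R is a leaf — visit R.
            At N: no right child.
          At S: no right child.
        At J: no right child.
      At C: no right child.
    At Q: no right child.
  At Z: no right child.
At P: no right child.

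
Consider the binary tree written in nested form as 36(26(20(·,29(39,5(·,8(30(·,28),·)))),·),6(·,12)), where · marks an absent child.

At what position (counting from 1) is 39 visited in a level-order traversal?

Level-order visits nodes level by level from the root, left to right within each level.
Level 0: 36
Level 1: 26, 6
Level 2: 20, 12
Level 3: 29
Level 4: 39, 5
Level 5: 8
Level 6: 30
Level 7: 28
Full level-order sequence: 36, 26, 6, 20, 12, 29, 39, 5, 8, 30, 28.

7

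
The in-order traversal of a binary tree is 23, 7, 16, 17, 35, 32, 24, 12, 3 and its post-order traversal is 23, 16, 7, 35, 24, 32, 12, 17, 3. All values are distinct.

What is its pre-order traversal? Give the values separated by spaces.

The last element of post-order is the root; it splits in-order into left and right subtrees.
Root 3: left subtree has 8 nodes {23, 7, 16, 17, 35, 32, 24, 12}, right has 0 { }.
  Root 17: left subtree has 3 nodes {23, 7, 16}, right has 4 {35, 32, 24, 12}.
    Root 7: left subtree has 1 node {23}, right has 1 {16}.
    Root 12: left subtree has 3 nodes {35, 32, 24}, right has 0 { }.
      Root 32: left subtree has 1 node {35}, right has 1 {24}.

3 17 7 23 16 12 32 35 24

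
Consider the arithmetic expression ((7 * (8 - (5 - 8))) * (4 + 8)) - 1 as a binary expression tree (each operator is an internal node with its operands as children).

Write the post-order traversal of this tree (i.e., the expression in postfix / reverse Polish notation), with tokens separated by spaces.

Post-order on an expression tree gives postfix notation: for each operator, emit left operand, right operand, then the operator.

7 8 5 8 - - * 4 8 + * 1 -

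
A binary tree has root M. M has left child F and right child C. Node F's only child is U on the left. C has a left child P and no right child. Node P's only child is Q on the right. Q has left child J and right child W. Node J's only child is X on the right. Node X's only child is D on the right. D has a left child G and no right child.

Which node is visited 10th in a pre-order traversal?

G

Pre-order visits the node, then its left subtree, then its right subtree.
Visit M.
At M: go left to F.
  Visit F.
  At F: go left to U.
    U is a leaf — visit U.
  At F: no right child.
At M: go right to C.
  Visit C.
  At C: go left to P.
    Visit P.
    At P: no left child.
    At P: go right to Q.
      Visit Q.
      At Q: go left to J.
        Visit J.
        At J: no left child.
        At J: go right to X.
          Visit X.
          At X: no left child.
          At X: go right to D.
            Visit D.
            At D: go left to G.
              G is a leaf — visit G.
            At D: no right child.
      At Q: go right to W.
        W is a leaf — visit W.
  At C: no right child.
Full pre-order sequence: M, F, U, C, P, Q, J, X, D, G, W.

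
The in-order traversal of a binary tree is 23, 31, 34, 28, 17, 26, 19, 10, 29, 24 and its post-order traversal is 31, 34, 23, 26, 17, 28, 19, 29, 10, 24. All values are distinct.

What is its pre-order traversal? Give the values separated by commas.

24, 10, 19, 28, 23, 34, 31, 17, 26, 29

The last element of post-order is the root; it splits in-order into left and right subtrees.
Root 24: left subtree has 9 nodes {23, 31, 34, 28, 17, 26, 19, 10, 29}, right has 0 { }.
  Root 10: left subtree has 7 nodes {23, 31, 34, 28, 17, 26, 19}, right has 1 {29}.
    Root 19: left subtree has 6 nodes {23, 31, 34, 28, 17, 26}, right has 0 { }.
      Root 28: left subtree has 3 nodes {23, 31, 34}, right has 2 {17, 26}.
        Root 23: left subtree has 0 nodes { }, right has 2 {31, 34}.
          Root 34: left subtree has 1 node {31}, right has 0 { }.
        Root 17: left subtree has 0 nodes { }, right has 1 {26}.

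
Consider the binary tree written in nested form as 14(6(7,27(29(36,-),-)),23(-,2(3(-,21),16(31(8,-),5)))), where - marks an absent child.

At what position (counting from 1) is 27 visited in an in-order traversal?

5

In-order visits the left subtree, then the node, then the right subtree.
At 14: go left to 6.
  At 6: go left to 7.
    7 is a leaf — visit 7.
  Visit 6.
  At 6: go right to 27.
    At 27: go left to 29.
      At 29: go left to 36.
        36 is a leaf — visit 36.
      Visit 29.
      At 29: no right child.
    Visit 27.
    At 27: no right child.
Visit 14.
At 14: go right to 23.
  At 23: no left child.
  Visit 23.
  At 23: go right to 2.
    At 2: go left to 3.
      At 3: no left child.
      Visit 3.
      At 3: go right to 21.
        21 is a leaf — visit 21.
    Visit 2.
    At 2: go right to 16.
      At 16: go left to 31.
        At 31: go left to 8.
          8 is a leaf — visit 8.
        Visit 31.
        At 31: no right child.
      Visit 16.
      At 16: go right to 5.
        5 is a leaf — visit 5.
Full in-order sequence: 7, 6, 36, 29, 27, 14, 23, 3, 21, 2, 8, 31, 16, 5.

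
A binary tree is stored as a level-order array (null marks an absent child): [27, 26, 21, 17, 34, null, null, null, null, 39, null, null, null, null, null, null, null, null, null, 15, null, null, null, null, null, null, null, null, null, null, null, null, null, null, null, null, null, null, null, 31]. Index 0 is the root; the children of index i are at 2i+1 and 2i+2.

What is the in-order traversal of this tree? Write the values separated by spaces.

In-order visits the left subtree, then the node, then the right subtree.
At 27: go left to 26.
  At 26: go left to 17.
    17 is a leaf — visit 17.
  Visit 26.
  At 26: go right to 34.
    At 34: go left to 39.
      At 39: go left to 15.
        At 15: go left to 31.
          31 is a leaf — visit 31.
        Visit 15.
        At 15: no right child.
      Visit 39.
      At 39: no right child.
    Visit 34.
    At 34: no right child.
Visit 27.
At 27: go right to 21.
  21 is a leaf — visit 21.

17 26 31 15 39 34 27 21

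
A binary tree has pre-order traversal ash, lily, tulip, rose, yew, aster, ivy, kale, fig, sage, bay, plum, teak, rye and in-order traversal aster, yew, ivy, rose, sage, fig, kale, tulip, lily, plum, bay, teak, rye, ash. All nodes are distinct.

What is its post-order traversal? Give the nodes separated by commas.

The first element of pre-order is the root; it splits in-order into left and right subtrees.
Root ash: left subtree has 13 nodes {aster, yew, ivy, rose, sage, fig, kale, tulip, lily, plum, bay, teak, rye}, right has 0 { }.
  Root lily: left subtree has 8 nodes {aster, yew, ivy, rose, sage, fig, kale, tulip}, right has 4 {plum, bay, teak, rye}.
    Root tulip: left subtree has 7 nodes {aster, yew, ivy, rose, sage, fig, kale}, right has 0 { }.
      Root rose: left subtree has 3 nodes {aster, yew, ivy}, right has 3 {sage, fig, kale}.
        Root yew: left subtree has 1 node {aster}, right has 1 {ivy}.
        Root kale: left subtree has 2 nodes {sage, fig}, right has 0 { }.
          Root fig: left subtree has 1 node {sage}, right has 0 { }.
    Root bay: left subtree has 1 node {plum}, right has 2 {teak, rye}.
      Root teak: left subtree has 0 nodes { }, right has 1 {rye}.

aster, ivy, yew, sage, fig, kale, rose, tulip, plum, rye, teak, bay, lily, ash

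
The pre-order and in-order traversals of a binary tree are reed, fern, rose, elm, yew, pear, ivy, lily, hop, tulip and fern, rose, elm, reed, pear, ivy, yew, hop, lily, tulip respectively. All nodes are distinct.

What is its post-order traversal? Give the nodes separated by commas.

elm, rose, fern, ivy, pear, hop, tulip, lily, yew, reed

The first element of pre-order is the root; it splits in-order into left and right subtrees.
Root reed: left subtree has 3 nodes {fern, rose, elm}, right has 6 {pear, ivy, yew, hop, lily, tulip}.
  Root fern: left subtree has 0 nodes { }, right has 2 {rose, elm}.
    Root rose: left subtree has 0 nodes { }, right has 1 {elm}.
  Root yew: left subtree has 2 nodes {pear, ivy}, right has 3 {hop, lily, tulip}.
    Root pear: left subtree has 0 nodes { }, right has 1 {ivy}.
    Root lily: left subtree has 1 node {hop}, right has 1 {tulip}.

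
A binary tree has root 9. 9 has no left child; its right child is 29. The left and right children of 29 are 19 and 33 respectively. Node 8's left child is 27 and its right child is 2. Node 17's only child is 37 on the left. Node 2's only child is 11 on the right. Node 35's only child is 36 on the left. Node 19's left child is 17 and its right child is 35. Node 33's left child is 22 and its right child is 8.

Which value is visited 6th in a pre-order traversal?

Pre-order visits the node, then its left subtree, then its right subtree.
Visit 9.
At 9: no left child.
At 9: go right to 29.
  Visit 29.
  At 29: go left to 19.
    Visit 19.
    At 19: go left to 17.
      Visit 17.
      At 17: go left to 37.
        37 is a leaf — visit 37.
      At 17: no right child.
    At 19: go right to 35.
      Visit 35.
      At 35: go left to 36.
        36 is a leaf — visit 36.
      At 35: no right child.
  At 29: go right to 33.
    Visit 33.
    At 33: go left to 22.
      22 is a leaf — visit 22.
    At 33: go right to 8.
      Visit 8.
      At 8: go left to 27.
        27 is a leaf — visit 27.
      At 8: go right to 2.
        Visit 2.
        At 2: no left child.
        At 2: go right to 11.
          11 is a leaf — visit 11.
Full pre-order sequence: 9, 29, 19, 17, 37, 35, 36, 33, 22, 8, 27, 2, 11.

35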